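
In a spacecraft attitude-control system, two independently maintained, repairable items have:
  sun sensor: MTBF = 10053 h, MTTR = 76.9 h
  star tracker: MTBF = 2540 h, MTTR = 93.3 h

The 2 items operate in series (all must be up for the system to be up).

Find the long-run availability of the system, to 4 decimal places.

0.9572

A(sun sensor) = MTBF/(MTBF+MTTR) = 10053/(10053+76.9) = 0.992409
A(star tracker) = MTBF/(MTBF+MTTR) = 2540/(2540+93.3) = 0.964569
Series availability: 0.992409 × 0.964569 = 0.9572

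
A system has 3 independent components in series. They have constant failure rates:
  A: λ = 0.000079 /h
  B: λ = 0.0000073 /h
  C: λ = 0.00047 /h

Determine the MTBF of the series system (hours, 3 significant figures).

Series of exponential components: λ_sys = Σ λ_i
λ_sys = 0.000079 + 0.0000073 + 0.00047 = 5.5630e-04 /h
MTBF = 1 / λ_sys = 1800 h

1800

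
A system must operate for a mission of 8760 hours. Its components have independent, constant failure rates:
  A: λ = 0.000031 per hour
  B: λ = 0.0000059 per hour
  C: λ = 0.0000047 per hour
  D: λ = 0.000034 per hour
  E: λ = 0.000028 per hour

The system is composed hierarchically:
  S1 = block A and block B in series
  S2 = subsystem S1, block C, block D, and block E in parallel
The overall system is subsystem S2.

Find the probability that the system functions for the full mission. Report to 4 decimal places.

0.9994

R(A) = exp(−0.000031 × 8760) = 0.762190
R(B) = exp(−0.0000059 × 8760) = 0.949629
R(C) = exp(−0.0000047 × 8760) = 0.959664
R(D) = exp(−0.000034 × 8760) = 0.742420
R(E) = exp(−0.000028 × 8760) = 0.782485
Series (A and B): 0.762190 × 0.949629 = 0.723798
Parallel ([0.723798], C, D, and E): 1 − (1 − 0.723798)(1 − 0.959664)(1 − 0.742420)(1 − 0.782485) = 0.9994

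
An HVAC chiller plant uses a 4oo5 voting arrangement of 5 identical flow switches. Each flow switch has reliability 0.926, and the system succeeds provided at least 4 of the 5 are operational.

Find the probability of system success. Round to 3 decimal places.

0.953

R = Σ_{i=4}^{5} C(5,i) p^i (1−p)^{5−i} with p = 0.926
C(5,4)·0.926^4·0.074^1 = 0.27205
C(5,5)·0.926^5·0.074^0 = 0.68086
Sum = 0.953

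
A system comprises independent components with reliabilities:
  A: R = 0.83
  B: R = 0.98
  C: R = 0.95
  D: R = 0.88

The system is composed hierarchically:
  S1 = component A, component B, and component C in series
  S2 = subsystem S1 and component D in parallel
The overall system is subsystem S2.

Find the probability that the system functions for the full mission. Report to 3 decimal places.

Series (A, B, and C): 0.83000 × 0.98000 × 0.95000 = 0.77273
Parallel ([0.77273] and D): 1 − (1 − 0.77273)(1 − 0.88000) = 0.973

0.973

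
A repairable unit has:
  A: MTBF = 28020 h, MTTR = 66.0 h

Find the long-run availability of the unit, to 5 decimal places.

0.99765

A(A) = MTBF/(MTBF+MTTR) = 28020/(28020+66.0) = 0.99765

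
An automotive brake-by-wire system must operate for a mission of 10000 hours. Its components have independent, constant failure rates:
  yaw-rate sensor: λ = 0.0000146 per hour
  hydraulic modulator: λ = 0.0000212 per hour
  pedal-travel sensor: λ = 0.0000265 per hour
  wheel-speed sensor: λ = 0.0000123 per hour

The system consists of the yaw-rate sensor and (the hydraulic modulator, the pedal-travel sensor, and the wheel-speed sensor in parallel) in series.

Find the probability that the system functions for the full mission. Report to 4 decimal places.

0.8597

R(yaw-rate sensor) = exp(−0.0000146 × 10000) = 0.864158
R(hydraulic modulator) = exp(−0.0000212 × 10000) = 0.808965
R(pedal-travel sensor) = exp(−0.0000265 × 10000) = 0.767206
R(wheel-speed sensor) = exp(−0.0000123 × 10000) = 0.884264
Parallel (hydraulic modulator, pedal-travel sensor, and wheel-speed sensor): 1 − (1 − 0.808965)(1 − 0.767206)(1 − 0.884264) = 0.994853
Series (yaw-rate sensor and [0.994853]): 0.864158 × 0.994853 = 0.8597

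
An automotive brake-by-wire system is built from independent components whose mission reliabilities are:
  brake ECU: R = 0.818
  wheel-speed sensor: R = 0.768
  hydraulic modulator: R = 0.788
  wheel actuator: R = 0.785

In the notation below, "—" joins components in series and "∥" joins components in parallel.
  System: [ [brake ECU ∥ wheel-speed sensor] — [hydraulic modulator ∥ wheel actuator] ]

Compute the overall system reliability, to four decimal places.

Parallel (brake ECU and wheel-speed sensor): 1 − (1 − 0.818000)(1 − 0.768000) = 0.957776
Parallel (hydraulic modulator and wheel actuator): 1 − (1 − 0.788000)(1 − 0.785000) = 0.954420
Series ([0.957776] and [0.954420]): 0.957776 × 0.954420 = 0.9141

0.9141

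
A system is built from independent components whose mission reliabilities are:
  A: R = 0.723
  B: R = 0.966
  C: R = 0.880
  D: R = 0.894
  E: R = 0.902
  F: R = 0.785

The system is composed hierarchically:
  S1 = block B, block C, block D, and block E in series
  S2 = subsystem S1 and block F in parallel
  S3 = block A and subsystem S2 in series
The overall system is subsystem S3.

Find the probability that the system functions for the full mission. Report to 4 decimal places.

0.6741

Series (B, C, D, and E): 0.966000 × 0.880000 × 0.894000 × 0.902000 = 0.685494
Parallel ([0.685494] and F): 1 − (1 − 0.685494)(1 − 0.785000) = 0.932381
Series (A and [0.932381]): 0.723000 × 0.932381 = 0.6741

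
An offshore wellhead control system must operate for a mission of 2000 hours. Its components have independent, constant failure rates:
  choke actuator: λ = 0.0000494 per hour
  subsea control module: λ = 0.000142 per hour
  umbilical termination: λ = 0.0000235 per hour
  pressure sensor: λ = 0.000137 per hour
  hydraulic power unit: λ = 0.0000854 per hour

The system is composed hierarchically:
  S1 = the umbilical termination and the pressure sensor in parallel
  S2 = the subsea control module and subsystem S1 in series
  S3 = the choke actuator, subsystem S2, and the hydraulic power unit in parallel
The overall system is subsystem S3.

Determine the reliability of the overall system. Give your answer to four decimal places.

R(choke actuator) = exp(−0.0000494 × 2000) = 0.905924
R(subsea control module) = exp(−0.000142 × 2000) = 0.752767
R(umbilical termination) = exp(−0.0000235 × 2000) = 0.954087
R(pressure sensor) = exp(−0.000137 × 2000) = 0.760332
R(hydraulic power unit) = exp(−0.0000854 × 2000) = 0.842990
Parallel (umbilical termination and pressure sensor): 1 − (1 − 0.954087)(1 − 0.760332) = 0.988996
Series (subsea control module and [0.988996]): 0.752767 × 0.988996 = 0.744484
Parallel (choke actuator, [0.744484], and hydraulic power unit): 1 − (1 − 0.905924)(1 − 0.744484)(1 − 0.842990) = 0.9962

0.9962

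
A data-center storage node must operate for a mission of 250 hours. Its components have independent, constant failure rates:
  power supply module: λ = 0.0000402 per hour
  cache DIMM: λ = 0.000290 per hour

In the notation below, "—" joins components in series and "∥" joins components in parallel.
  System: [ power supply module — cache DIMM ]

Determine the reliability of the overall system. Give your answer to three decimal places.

R(power supply module) = exp(−0.0000402 × 250) = 0.99000
R(cache DIMM) = exp(−0.000290 × 250) = 0.93007
Series (power supply module and cache DIMM): 0.99000 × 0.93007 = 0.921

0.921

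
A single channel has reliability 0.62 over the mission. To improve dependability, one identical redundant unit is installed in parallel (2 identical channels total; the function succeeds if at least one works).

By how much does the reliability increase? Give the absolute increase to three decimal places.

0.236

R_before = 0.62
R_after = 1 − (1 − 0.62)^2 = 0.856
ΔR = 0.856 − 0.62 = 0.236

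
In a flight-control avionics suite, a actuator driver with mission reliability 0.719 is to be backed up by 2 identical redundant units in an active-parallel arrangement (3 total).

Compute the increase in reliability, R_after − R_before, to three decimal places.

R_before = 0.719
R_after = 1 − (1 − 0.719)^3 = 0.978
ΔR = 0.978 − 0.719 = 0.259

0.259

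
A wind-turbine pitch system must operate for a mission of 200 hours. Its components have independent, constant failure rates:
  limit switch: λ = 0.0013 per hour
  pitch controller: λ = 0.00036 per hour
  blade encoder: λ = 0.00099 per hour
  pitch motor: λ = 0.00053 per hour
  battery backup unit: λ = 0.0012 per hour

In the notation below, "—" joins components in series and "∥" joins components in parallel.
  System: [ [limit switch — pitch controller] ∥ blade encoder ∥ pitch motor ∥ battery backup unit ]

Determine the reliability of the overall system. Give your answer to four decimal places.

0.9989

R(limit switch) = exp(−0.0013 × 200) = 0.771052
R(pitch controller) = exp(−0.00036 × 200) = 0.930531
R(blade encoder) = exp(−0.00099 × 200) = 0.820370
R(pitch motor) = exp(−0.00053 × 200) = 0.899425
R(battery backup unit) = exp(−0.0012 × 200) = 0.786628
Series (limit switch and pitch controller): 0.771052 × 0.930531 = 0.717488
Parallel ([0.717488], blade encoder, pitch motor, and battery backup unit): 1 − (1 − 0.717488)(1 − 0.820370)(1 − 0.899425)(1 − 0.786628) = 0.9989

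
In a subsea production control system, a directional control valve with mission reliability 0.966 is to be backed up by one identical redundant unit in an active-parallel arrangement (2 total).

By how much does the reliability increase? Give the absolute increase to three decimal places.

R_before = 0.966
R_after = 1 − (1 − 0.966)^2 = 0.999
ΔR = 0.999 − 0.966 = 0.033

0.033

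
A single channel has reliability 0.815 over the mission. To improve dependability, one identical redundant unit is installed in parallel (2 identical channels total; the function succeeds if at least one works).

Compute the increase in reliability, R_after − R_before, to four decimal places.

0.1508

R_before = 0.815
R_after = 1 − (1 − 0.815)^2 = 0.9658
ΔR = 0.9658 − 0.815 = 0.1508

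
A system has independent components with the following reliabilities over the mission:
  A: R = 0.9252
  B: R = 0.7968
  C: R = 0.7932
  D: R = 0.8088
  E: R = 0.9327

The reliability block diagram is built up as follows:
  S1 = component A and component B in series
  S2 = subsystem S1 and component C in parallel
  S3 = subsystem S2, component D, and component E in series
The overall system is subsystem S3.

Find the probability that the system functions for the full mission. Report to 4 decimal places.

Series (A and B): 0.925200 × 0.796800 = 0.737199
Parallel ([0.737199] and C): 1 − (1 − 0.737199)(1 − 0.793200) = 0.945653
Series ([0.945653], D, and E): 0.945653 × 0.808800 × 0.932700 = 0.7134

0.7134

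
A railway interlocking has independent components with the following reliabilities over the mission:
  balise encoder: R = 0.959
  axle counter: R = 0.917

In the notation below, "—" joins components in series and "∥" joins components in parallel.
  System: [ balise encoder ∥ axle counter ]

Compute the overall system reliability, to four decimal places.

Parallel (balise encoder and axle counter): 1 − (1 − 0.959000)(1 − 0.917000) = 0.9966

0.9966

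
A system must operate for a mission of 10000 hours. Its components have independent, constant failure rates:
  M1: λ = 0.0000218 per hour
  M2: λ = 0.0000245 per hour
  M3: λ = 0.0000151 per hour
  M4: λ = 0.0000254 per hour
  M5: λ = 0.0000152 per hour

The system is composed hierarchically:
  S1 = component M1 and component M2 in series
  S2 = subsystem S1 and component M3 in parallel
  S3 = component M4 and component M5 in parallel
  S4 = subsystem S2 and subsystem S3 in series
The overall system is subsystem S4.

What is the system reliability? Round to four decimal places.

R(M1) = exp(−0.0000218 × 10000) = 0.804125
R(M2) = exp(−0.0000245 × 10000) = 0.782705
R(M3) = exp(−0.0000151 × 10000) = 0.859848
R(M4) = exp(−0.0000254 × 10000) = 0.775692
R(M5) = exp(−0.0000152 × 10000) = 0.858988
Series (M1 and M2): 0.804125 × 0.782705 = 0.629393
Parallel ([0.629393] and M3): 1 − (1 − 0.629393)(1 − 0.859848) = 0.948059
Parallel (M4 and M5): 1 − (1 − 0.775692)(1 − 0.858988) = 0.968370
Series ([0.948059] and [0.968370]): 0.948059 × 0.968370 = 0.9181

0.9181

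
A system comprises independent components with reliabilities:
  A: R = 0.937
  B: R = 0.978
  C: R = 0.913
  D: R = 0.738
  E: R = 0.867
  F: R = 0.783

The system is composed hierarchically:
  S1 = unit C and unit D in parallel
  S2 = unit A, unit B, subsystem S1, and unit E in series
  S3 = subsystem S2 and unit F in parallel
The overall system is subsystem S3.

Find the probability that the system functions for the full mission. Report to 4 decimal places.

0.9515

Parallel (C and D): 1 − (1 − 0.913000)(1 − 0.738000) = 0.977206
Series (A, B, [0.977206], and E): 0.937000 × 0.978000 × 0.977206 × 0.867000 = 0.776397
Parallel ([0.776397] and F): 1 − (1 − 0.776397)(1 − 0.783000) = 0.9515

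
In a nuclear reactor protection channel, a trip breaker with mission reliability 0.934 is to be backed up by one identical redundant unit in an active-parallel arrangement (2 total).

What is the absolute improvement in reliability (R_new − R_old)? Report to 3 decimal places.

R_before = 0.934
R_after = 1 − (1 − 0.934)^2 = 0.996
ΔR = 0.996 − 0.934 = 0.062

0.062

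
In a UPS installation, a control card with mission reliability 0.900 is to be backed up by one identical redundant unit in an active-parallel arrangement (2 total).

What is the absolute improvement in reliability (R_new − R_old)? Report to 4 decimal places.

R_before = 0.900
R_after = 1 − (1 − 0.900)^2 = 0.9900
ΔR = 0.9900 − 0.900 = 0.0900

0.0900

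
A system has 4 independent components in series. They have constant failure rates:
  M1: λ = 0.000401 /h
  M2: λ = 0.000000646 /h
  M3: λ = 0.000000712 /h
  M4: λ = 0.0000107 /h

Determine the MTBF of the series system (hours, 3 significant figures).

2420

Series of exponential components: λ_sys = Σ λ_i
λ_sys = 0.000401 + 0.000000646 + 0.000000712 + 0.0000107 = 4.1306e-04 /h
MTBF = 1 / λ_sys = 2420 h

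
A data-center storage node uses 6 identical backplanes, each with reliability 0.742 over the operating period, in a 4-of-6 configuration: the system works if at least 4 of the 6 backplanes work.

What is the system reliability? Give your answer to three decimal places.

0.818

R = Σ_{i=4}^{6} C(6,i) p^i (1−p)^{6−i} with p = 0.742
C(6,4)·0.742^4·0.258^2 = 0.30265
C(6,5)·0.742^5·0.258^1 = 0.34817
C(6,6)·0.742^6·0.258^0 = 0.16689
Sum = 0.818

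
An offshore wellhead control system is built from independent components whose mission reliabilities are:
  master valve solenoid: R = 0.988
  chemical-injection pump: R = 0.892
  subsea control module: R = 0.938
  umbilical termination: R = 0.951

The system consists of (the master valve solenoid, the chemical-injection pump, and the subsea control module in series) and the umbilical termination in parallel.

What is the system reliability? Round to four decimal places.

0.9915

Series (master valve solenoid, chemical-injection pump, and subsea control module): 0.988000 × 0.892000 × 0.938000 = 0.826656
Parallel ([0.826656] and umbilical termination): 1 − (1 − 0.826656)(1 − 0.951000) = 0.9915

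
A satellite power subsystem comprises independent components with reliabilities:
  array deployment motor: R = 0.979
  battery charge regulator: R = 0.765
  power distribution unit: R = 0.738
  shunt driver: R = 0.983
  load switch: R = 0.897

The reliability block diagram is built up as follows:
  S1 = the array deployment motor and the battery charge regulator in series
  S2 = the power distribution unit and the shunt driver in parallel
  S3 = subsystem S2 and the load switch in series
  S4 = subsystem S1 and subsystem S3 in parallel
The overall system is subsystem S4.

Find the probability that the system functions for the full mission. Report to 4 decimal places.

Series (array deployment motor and battery charge regulator): 0.979000 × 0.765000 = 0.748935
Parallel (power distribution unit and shunt driver): 1 − (1 − 0.738000)(1 − 0.983000) = 0.995546
Series ([0.995546] and load switch): 0.995546 × 0.897000 = 0.893005
Parallel ([0.748935] and [0.893005]): 1 − (1 − 0.748935)(1 − 0.893005) = 0.9731

0.9731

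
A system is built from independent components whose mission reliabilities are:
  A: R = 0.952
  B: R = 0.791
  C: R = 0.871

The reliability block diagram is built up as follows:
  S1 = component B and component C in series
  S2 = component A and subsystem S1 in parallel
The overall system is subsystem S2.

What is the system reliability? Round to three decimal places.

0.985

Series (B and C): 0.79100 × 0.87100 = 0.68896
Parallel (A and [0.68896]): 1 − (1 − 0.95200)(1 − 0.68896) = 0.985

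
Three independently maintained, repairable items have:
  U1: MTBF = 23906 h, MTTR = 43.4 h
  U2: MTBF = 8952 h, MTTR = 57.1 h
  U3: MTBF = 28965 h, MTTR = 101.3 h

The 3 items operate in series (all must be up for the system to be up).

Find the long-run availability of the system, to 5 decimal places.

A(U1) = MTBF/(MTBF+MTTR) = 23906/(23906+43.4) = 0.998188
A(U2) = MTBF/(MTBF+MTTR) = 8952/(8952+57.1) = 0.993662
A(U3) = MTBF/(MTBF+MTTR) = 28965/(28965+101.3) = 0.996515
Series availability: 0.998188 × 0.993662 × 0.996515 = 0.98840

0.98840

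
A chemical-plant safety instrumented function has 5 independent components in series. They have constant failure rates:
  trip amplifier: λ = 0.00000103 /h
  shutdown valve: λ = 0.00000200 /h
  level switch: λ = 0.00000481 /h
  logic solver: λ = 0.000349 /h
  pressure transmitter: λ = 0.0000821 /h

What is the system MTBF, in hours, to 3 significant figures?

Series of exponential components: λ_sys = Σ λ_i
λ_sys = 0.00000103 + 0.00000200 + 0.00000481 + 0.000349 + 0.0000821 = 4.3894e-04 /h
MTBF = 1 / λ_sys = 2280 h

2280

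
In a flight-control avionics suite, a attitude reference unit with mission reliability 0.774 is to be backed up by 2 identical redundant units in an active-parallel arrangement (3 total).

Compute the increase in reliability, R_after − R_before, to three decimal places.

R_before = 0.774
R_after = 1 − (1 − 0.774)^3 = 0.988
ΔR = 0.988 − 0.774 = 0.214

0.214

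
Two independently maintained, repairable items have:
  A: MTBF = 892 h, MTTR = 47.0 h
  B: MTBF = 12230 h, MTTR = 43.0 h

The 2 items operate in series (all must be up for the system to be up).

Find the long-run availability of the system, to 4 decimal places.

A(A) = MTBF/(MTBF+MTTR) = 892/(892+47.0) = 0.949947
A(B) = MTBF/(MTBF+MTTR) = 12230/(12230+43.0) = 0.996496
Series availability: 0.949947 × 0.996496 = 0.9466

0.9466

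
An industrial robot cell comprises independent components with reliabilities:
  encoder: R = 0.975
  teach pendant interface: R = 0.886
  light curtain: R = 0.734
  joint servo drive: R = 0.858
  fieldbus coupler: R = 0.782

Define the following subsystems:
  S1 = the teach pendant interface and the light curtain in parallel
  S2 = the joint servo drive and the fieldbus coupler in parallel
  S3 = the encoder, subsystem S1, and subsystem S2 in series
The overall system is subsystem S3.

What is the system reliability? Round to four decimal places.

Parallel (teach pendant interface and light curtain): 1 − (1 − 0.886000)(1 − 0.734000) = 0.969676
Parallel (joint servo drive and fieldbus coupler): 1 − (1 − 0.858000)(1 − 0.782000) = 0.969044
Series (encoder, [0.969676], and [0.969044]): 0.975000 × 0.969676 × 0.969044 = 0.9162

0.9162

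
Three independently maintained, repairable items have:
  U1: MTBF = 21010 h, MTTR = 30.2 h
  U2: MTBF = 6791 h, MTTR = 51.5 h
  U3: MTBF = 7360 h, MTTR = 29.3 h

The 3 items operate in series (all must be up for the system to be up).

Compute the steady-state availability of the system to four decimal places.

0.9871

A(U1) = MTBF/(MTBF+MTTR) = 21010/(21010+30.2) = 0.998565
A(U2) = MTBF/(MTBF+MTTR) = 6791/(6791+51.5) = 0.992474
A(U3) = MTBF/(MTBF+MTTR) = 7360/(7360+29.3) = 0.996035
Series availability: 0.998565 × 0.992474 × 0.996035 = 0.9871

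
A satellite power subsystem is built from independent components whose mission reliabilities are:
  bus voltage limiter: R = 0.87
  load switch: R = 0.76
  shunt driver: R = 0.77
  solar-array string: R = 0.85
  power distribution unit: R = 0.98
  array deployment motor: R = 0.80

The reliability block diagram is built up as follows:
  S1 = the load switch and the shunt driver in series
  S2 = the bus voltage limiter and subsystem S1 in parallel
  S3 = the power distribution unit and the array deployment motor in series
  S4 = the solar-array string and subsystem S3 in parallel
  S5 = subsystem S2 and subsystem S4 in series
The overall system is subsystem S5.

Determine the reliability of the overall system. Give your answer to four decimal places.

0.9154

Series (load switch and shunt driver): 0.760000 × 0.770000 = 0.585200
Parallel (bus voltage limiter and [0.585200]): 1 − (1 − 0.870000)(1 − 0.585200) = 0.946076
Series (power distribution unit and array deployment motor): 0.980000 × 0.800000 = 0.784000
Parallel (solar-array string and [0.784000]): 1 − (1 − 0.850000)(1 − 0.784000) = 0.967600
Series ([0.946076] and [0.967600]): 0.946076 × 0.967600 = 0.9154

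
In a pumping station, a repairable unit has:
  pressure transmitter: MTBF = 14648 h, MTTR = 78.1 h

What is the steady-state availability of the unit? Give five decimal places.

0.99470

A(pressure transmitter) = MTBF/(MTBF+MTTR) = 14648/(14648+78.1) = 0.99470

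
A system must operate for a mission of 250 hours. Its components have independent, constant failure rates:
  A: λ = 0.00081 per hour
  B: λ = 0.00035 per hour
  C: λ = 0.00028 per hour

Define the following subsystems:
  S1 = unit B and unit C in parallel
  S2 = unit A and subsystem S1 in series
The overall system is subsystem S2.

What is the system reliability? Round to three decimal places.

R(A) = exp(−0.00081 × 250) = 0.81669
R(B) = exp(−0.00035 × 250) = 0.91622
R(C) = exp(−0.00028 × 250) = 0.93239
Parallel (B and C): 1 − (1 − 0.91622)(1 − 0.93239) = 0.99434
Series (A and [0.99434]): 0.81669 × 0.99434 = 0.812

0.812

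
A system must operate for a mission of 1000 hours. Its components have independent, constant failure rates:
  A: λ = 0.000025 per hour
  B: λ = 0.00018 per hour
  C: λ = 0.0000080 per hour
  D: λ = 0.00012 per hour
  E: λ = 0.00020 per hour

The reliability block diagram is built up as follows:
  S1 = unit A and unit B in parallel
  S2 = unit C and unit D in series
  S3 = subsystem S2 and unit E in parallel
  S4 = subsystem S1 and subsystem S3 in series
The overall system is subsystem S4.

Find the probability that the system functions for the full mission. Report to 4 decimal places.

R(A) = exp(−0.000025 × 1000) = 0.975310
R(B) = exp(−0.00018 × 1000) = 0.835270
R(C) = exp(−0.0000080 × 1000) = 0.992032
R(D) = exp(−0.00012 × 1000) = 0.886920
R(E) = exp(−0.00020 × 1000) = 0.818731
Parallel (A and B): 1 − (1 − 0.975310)(1 − 0.835270) = 0.995933
Series (C and D): 0.992032 × 0.886920 = 0.879853
Parallel ([0.879853] and E): 1 − (1 − 0.879853)(1 − 0.818731) = 0.978221
Series ([0.995933] and [0.978221]): 0.995933 × 0.978221 = 0.9742

0.9742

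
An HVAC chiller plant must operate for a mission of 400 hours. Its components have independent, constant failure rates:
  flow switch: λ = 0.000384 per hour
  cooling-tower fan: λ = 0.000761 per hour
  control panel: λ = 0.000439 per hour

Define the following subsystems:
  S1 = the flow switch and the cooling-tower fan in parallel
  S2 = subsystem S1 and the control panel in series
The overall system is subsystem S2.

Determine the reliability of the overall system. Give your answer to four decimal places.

R(flow switch) = exp(−0.000384 × 400) = 0.857615
R(cooling-tower fan) = exp(−0.000761 × 400) = 0.737566
R(control panel) = exp(−0.000439 × 400) = 0.838953
Parallel (flow switch and cooling-tower fan): 1 − (1 − 0.857615)(1 − 0.737566) = 0.962633
Series ([0.962633] and control panel): 0.962633 × 0.838953 = 0.8076

0.8076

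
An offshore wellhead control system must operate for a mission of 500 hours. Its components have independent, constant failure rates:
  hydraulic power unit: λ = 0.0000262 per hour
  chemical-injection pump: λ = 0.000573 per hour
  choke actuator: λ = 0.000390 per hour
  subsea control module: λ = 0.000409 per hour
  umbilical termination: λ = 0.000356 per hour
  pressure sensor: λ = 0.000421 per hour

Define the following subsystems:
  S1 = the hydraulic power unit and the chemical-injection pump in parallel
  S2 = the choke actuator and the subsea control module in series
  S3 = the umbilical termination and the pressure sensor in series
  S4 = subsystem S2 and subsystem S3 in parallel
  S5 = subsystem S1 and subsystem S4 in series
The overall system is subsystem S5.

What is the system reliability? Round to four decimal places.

R(hydraulic power unit) = exp(−0.0000262 × 500) = 0.986985
R(chemical-injection pump) = exp(−0.000573 × 500) = 0.750887
R(choke actuator) = exp(−0.000390 × 500) = 0.822835
R(subsea control module) = exp(−0.000409 × 500) = 0.815055
R(umbilical termination) = exp(−0.000356 × 500) = 0.836942
R(pressure sensor) = exp(−0.000421 × 500) = 0.810179
Parallel (hydraulic power unit and chemical-injection pump): 1 − (1 − 0.986985)(1 − 0.750887) = 0.996758
Series (choke actuator and subsea control module): 0.822835 × 0.815055 = 0.670656
Series (umbilical termination and pressure sensor): 0.836942 × 0.810179 = 0.678073
Parallel ([0.670656] and [0.678073]): 1 − (1 − 0.670656)(1 − 0.678073) = 0.893975
Series ([0.996758] and [0.893975]): 0.996758 × 0.893975 = 0.8911

0.8911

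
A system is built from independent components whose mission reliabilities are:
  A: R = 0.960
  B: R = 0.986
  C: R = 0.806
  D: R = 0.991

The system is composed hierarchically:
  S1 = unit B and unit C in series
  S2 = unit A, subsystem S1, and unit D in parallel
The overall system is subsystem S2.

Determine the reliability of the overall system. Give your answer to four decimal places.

0.9999

Series (B and C): 0.986000 × 0.806000 = 0.794716
Parallel (A, [0.794716], and D): 1 − (1 − 0.960000)(1 − 0.794716)(1 − 0.991000) = 0.9999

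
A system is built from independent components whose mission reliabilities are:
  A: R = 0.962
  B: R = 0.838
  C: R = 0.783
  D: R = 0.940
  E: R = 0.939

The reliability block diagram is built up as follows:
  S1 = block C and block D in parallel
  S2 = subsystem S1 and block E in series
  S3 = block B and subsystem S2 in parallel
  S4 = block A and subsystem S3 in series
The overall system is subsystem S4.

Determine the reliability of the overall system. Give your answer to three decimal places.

Parallel (C and D): 1 − (1 − 0.78300)(1 − 0.94000) = 0.98698
Series ([0.98698] and E): 0.98698 × 0.93900 = 0.92677
Parallel (B and [0.92677]): 1 − (1 − 0.83800)(1 − 0.92677) = 0.98814
Series (A and [0.98814]): 0.96200 × 0.98814 = 0.951

0.951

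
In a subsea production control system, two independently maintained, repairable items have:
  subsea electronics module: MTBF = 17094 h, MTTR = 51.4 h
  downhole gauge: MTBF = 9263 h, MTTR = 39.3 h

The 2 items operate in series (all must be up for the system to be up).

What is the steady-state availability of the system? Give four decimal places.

A(subsea electronics module) = MTBF/(MTBF+MTTR) = 17094/(17094+51.4) = 0.997002
A(downhole gauge) = MTBF/(MTBF+MTTR) = 9263/(9263+39.3) = 0.995775
Series availability: 0.997002 × 0.995775 = 0.9928

0.9928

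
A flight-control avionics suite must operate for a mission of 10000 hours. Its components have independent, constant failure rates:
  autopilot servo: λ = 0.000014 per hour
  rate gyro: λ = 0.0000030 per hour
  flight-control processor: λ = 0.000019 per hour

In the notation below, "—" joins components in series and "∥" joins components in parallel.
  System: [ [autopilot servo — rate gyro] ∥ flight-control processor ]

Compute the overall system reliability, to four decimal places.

0.9729

R(autopilot servo) = exp(−0.000014 × 10000) = 0.869358
R(rate gyro) = exp(−0.0000030 × 10000) = 0.970446
R(flight-control processor) = exp(−0.000019 × 10000) = 0.826959
Series (autopilot servo and rate gyro): 0.869358 × 0.970446 = 0.843665
Parallel ([0.843665] and flight-control processor): 1 − (1 − 0.843665)(1 − 0.826959) = 0.9729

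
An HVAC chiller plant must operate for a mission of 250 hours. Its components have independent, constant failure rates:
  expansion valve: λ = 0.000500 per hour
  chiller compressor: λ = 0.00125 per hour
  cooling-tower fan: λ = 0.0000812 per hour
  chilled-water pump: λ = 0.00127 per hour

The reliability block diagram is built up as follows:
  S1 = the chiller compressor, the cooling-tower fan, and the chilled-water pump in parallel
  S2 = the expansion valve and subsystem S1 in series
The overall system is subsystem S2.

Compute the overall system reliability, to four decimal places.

R(expansion valve) = exp(−0.000500 × 250) = 0.882497
R(chiller compressor) = exp(−0.00125 × 250) = 0.731616
R(cooling-tower fan) = exp(−0.0000812 × 250) = 0.979905
R(chilled-water pump) = exp(−0.00127 × 250) = 0.727967
Parallel (chiller compressor, cooling-tower fan, and chilled-water pump): 1 − (1 − 0.731616)(1 − 0.979905)(1 − 0.727967) = 0.998533
Series (expansion valve and [0.998533]): 0.882497 × 0.998533 = 0.8812

0.8812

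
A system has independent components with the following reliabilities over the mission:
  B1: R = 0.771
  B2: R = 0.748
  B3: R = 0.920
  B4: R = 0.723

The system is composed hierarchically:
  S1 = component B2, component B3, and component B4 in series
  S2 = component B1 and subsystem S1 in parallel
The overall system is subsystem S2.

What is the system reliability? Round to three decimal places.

Series (B2, B3, and B4): 0.74800 × 0.92000 × 0.72300 = 0.49754
Parallel (B1 and [0.49754]): 1 − (1 − 0.77100)(1 − 0.49754) = 0.885

0.885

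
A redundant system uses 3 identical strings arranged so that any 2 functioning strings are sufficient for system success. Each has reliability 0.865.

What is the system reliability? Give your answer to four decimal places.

R = Σ_{i=2}^{3} C(3,i) p^i (1−p)^{3−i} with p = 0.865
C(3,2)·0.865^2·0.135^1 = 0.303031
C(3,3)·0.865^3·0.135^0 = 0.647215
Sum = 0.9502

0.9502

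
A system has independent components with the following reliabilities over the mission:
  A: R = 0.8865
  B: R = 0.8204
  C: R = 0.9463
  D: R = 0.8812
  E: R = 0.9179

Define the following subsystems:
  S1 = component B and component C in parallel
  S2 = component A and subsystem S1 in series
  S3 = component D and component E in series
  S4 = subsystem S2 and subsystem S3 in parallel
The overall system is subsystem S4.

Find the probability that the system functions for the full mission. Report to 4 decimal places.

Parallel (B and C): 1 − (1 − 0.820400)(1 − 0.946300) = 0.990355
Series (A and [0.990355]): 0.886500 × 0.990355 = 0.877950
Series (D and E): 0.881200 × 0.917900 = 0.808853
Parallel ([0.877950] and [0.808853]): 1 − (1 − 0.877950)(1 − 0.808853) = 0.9767

0.9767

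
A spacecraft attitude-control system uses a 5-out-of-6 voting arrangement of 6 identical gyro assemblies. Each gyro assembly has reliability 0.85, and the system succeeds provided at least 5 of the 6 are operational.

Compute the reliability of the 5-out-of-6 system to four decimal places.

0.7765

R = Σ_{i=5}^{6} C(6,i) p^i (1−p)^{6−i} with p = 0.85
C(6,5)·0.85^5·0.15^1 = 0.399335
C(6,6)·0.85^6·0.15^0 = 0.377150
Sum = 0.7765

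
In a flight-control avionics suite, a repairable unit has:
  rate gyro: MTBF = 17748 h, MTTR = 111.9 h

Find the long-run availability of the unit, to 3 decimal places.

0.994

A(rate gyro) = MTBF/(MTBF+MTTR) = 17748/(17748+111.9) = 0.994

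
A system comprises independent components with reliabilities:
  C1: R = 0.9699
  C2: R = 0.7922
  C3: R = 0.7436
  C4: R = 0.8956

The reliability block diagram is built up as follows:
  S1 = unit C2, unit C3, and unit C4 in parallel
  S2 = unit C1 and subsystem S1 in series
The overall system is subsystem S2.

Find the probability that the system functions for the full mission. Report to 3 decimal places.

Parallel (C2, C3, and C4): 1 − (1 − 0.79220)(1 − 0.74360)(1 − 0.89560) = 0.99444
Series (C1 and [0.99444]): 0.96990 × 0.99444 = 0.965

0.965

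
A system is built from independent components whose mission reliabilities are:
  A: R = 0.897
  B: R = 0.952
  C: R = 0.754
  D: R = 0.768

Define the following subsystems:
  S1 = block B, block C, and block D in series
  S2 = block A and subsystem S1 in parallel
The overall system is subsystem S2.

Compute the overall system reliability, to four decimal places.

0.9538

Series (B, C, and D): 0.952000 × 0.754000 × 0.768000 = 0.551277
Parallel (A and [0.551277]): 1 − (1 − 0.897000)(1 − 0.551277) = 0.9538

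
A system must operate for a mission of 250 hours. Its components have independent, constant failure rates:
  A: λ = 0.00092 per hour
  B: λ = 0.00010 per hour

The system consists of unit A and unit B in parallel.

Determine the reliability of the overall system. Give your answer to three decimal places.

0.995

R(A) = exp(−0.00092 × 250) = 0.79453
R(B) = exp(−0.00010 × 250) = 0.97531
Parallel (A and B): 1 − (1 − 0.79453)(1 − 0.97531) = 0.995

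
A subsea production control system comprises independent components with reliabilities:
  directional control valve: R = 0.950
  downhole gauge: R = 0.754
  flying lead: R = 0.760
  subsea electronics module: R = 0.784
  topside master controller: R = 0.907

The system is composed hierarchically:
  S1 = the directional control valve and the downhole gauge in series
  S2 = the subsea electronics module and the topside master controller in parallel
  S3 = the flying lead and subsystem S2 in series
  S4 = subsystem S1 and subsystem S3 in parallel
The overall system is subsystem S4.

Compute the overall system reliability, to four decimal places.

0.9276

Series (directional control valve and downhole gauge): 0.950000 × 0.754000 = 0.716300
Parallel (subsea electronics module and topside master controller): 1 − (1 − 0.784000)(1 − 0.907000) = 0.979912
Series (flying lead and [0.979912]): 0.760000 × 0.979912 = 0.744733
Parallel ([0.716300] and [0.744733]): 1 − (1 − 0.716300)(1 − 0.744733) = 0.9276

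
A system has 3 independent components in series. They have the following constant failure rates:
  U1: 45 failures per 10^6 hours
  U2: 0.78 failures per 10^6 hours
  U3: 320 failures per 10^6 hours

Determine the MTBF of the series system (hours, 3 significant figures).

Series of exponential components: λ_sys = Σ λ_i
λ_sys = 0.000045 + 0.00000078 + 0.00032 = 3.6578e-04 /h
MTBF = 1 / λ_sys = 2730 h

2730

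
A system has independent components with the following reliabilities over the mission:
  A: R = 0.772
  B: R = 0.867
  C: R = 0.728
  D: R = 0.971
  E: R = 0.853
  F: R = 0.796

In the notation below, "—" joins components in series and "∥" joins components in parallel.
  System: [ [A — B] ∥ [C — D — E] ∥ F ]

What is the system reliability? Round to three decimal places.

0.973

Series (A and B): 0.77200 × 0.86700 = 0.66932
Series (C, D, and E): 0.72800 × 0.97100 × 0.85300 = 0.60298
Parallel ([0.66932], [0.60298], and F): 1 − (1 − 0.66932)(1 − 0.60298)(1 − 0.79600) = 0.973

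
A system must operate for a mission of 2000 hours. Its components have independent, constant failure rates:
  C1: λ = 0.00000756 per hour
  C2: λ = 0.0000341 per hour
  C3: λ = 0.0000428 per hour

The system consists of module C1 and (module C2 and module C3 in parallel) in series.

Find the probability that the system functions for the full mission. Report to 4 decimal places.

0.9797

R(C1) = exp(−0.00000756 × 2000) = 0.984994
R(C2) = exp(−0.0000341 × 2000) = 0.934074
R(C3) = exp(−0.0000428 × 2000) = 0.917961
Parallel (C2 and C3): 1 − (1 − 0.934074)(1 − 0.917961) = 0.994591
Series (C1 and [0.994591]): 0.984994 × 0.994591 = 0.9797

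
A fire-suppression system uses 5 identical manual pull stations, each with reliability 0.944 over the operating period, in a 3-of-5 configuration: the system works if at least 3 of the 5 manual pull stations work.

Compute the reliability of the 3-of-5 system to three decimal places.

0.998

R = Σ_{i=3}^{5} C(5,i) p^i (1−p)^{5−i} with p = 0.944
C(5,3)·0.944^3·0.056^2 = 0.02638
C(5,4)·0.944^4·0.056^1 = 0.22235
C(5,5)·0.944^5·0.056^0 = 0.74965
Sum = 0.998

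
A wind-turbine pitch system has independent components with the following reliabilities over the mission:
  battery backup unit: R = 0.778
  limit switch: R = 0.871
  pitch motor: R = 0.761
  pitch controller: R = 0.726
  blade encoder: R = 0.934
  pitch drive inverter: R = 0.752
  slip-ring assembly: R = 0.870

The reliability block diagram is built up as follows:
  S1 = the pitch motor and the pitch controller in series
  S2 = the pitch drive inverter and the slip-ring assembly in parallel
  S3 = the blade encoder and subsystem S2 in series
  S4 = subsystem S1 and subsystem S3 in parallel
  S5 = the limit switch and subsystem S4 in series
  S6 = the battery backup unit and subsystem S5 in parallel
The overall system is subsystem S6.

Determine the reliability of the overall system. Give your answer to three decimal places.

Series (pitch motor and pitch controller): 0.76100 × 0.72600 = 0.55249
Parallel (pitch drive inverter and slip-ring assembly): 1 − (1 − 0.75200)(1 − 0.87000) = 0.96776
Series (blade encoder and [0.96776]): 0.93400 × 0.96776 = 0.90389
Parallel ([0.55249] and [0.90389]): 1 − (1 − 0.55249)(1 − 0.90389) = 0.95699
Series (limit switch and [0.95699]): 0.87100 × 0.95699 = 0.83354
Parallel (battery backup unit and [0.83354]): 1 − (1 − 0.77800)(1 − 0.83354) = 0.963

0.963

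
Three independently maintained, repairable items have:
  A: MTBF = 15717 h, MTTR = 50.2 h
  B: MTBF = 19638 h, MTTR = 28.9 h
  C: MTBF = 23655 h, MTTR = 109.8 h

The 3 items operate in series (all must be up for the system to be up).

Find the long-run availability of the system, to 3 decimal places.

0.991

A(A) = MTBF/(MTBF+MTTR) = 15717/(15717+50.2) = 0.996816
A(B) = MTBF/(MTBF+MTTR) = 19638/(19638+28.9) = 0.998531
A(C) = MTBF/(MTBF+MTTR) = 23655/(23655+109.8) = 0.995380
Series availability: 0.996816 × 0.998531 × 0.995380 = 0.991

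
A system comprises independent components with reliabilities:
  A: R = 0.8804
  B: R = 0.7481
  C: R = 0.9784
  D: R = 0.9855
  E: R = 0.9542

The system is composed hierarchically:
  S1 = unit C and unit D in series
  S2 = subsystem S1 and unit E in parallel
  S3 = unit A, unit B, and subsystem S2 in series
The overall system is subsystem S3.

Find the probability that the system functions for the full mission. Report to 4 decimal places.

Series (C and D): 0.978400 × 0.985500 = 0.964213
Parallel ([0.964213] and E): 1 − (1 − 0.964213)(1 − 0.954200) = 0.998361
Series (A, B, and [0.998361]): 0.880400 × 0.748100 × 0.998361 = 0.6575

0.6575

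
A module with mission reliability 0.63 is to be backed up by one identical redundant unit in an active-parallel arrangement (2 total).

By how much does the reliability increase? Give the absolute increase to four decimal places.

0.2331

R_before = 0.63
R_after = 1 − (1 − 0.63)^2 = 0.8631
ΔR = 0.8631 − 0.63 = 0.2331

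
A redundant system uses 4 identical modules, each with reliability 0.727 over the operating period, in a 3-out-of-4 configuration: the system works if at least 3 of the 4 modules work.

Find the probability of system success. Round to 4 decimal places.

0.6989

R = Σ_{i=3}^{4} C(4,i) p^i (1−p)^{4−i} with p = 0.727
C(4,3)·0.727^3·0.273^1 = 0.419591
C(4,4)·0.727^4·0.273^0 = 0.279343
Sum = 0.6989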